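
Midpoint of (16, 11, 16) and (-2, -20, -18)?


Midpoint = ((16+-2)/2, (11+-20)/2, (16+-18)/2) = (7, -4.5, -1)

(7, -4.5, -1)


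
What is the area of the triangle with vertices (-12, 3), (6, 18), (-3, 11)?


Area = |x1(y2-y3) + x2(y3-y1) + x3(y1-y2)| / 2
= |-12*(18-11) + 6*(11-3) + -3*(3-18)| / 2
= 4.5

4.5


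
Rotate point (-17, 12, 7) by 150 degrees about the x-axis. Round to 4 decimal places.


x' = -17
y' = 12*cos(150) - 7*sin(150) = -13.8923
z' = 12*sin(150) + 7*cos(150) = -0.0622

(-17, -13.8923, -0.0622)


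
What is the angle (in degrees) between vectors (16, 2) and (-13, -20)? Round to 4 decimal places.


dot = 16*-13 + 2*-20 = -248
|u| = 16.1245, |v| = 23.8537
cos(angle) = -0.6448
angle = 130.1489 degrees

130.1489 degrees


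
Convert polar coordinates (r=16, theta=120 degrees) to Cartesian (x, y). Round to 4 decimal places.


x = 16 * cos(120) = -8
y = 16 * sin(120) = 13.8564

(-8, 13.8564)


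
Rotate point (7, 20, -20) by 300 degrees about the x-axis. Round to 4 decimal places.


x' = 7
y' = 20*cos(300) - -20*sin(300) = -7.3205
z' = 20*sin(300) + -20*cos(300) = -27.3205

(7, -7.3205, -27.3205)


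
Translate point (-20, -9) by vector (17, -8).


Translation: (x+dx, y+dy) = (-20+17, -9+-8) = (-3, -17)

(-3, -17)


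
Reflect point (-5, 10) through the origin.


Reflection through origin: (x, y) -> (-x, -y)
(-5, 10) -> (5, -10)

(5, -10)


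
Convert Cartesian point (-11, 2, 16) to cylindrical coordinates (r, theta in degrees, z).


r = sqrt((-11)^2 + 2^2) = 11.1803
theta = atan2(2, -11) = 169.6952 deg
z = 16

r = 11.1803, theta = 169.6952 deg, z = 16


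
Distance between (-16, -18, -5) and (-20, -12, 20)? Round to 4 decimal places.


d = sqrt((-20--16)^2 + (-12--18)^2 + (20--5)^2) = 26.0192

26.0192


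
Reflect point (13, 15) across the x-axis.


Reflection across x-axis: (x, y) -> (x, -y)
(13, 15) -> (13, -15)

(13, -15)


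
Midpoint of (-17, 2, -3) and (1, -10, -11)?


Midpoint = ((-17+1)/2, (2+-10)/2, (-3+-11)/2) = (-8, -4, -7)

(-8, -4, -7)


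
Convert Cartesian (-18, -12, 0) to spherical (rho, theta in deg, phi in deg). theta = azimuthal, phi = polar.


rho = sqrt((-18)^2 + (-12)^2 + 0^2) = 21.6333
theta = atan2(-12, -18) = 213.6901 deg
phi = acos(0/21.6333) = 90 deg

rho = 21.6333, theta = 213.6901 deg, phi = 90 deg


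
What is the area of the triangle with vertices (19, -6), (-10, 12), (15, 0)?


Area = |x1(y2-y3) + x2(y3-y1) + x3(y1-y2)| / 2
= |19*(12-0) + -10*(0--6) + 15*(-6-12)| / 2
= 51

51


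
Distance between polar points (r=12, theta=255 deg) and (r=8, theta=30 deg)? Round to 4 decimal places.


d = sqrt(r1^2 + r2^2 - 2*r1*r2*cos(t2-t1))
d = sqrt(12^2 + 8^2 - 2*12*8*cos(30-255)) = 18.5409

18.5409


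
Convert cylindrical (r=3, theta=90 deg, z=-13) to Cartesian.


x = 3 * cos(90) = 0
y = 3 * sin(90) = 3
z = -13

(0, 3, -13)


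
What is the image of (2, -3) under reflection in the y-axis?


Reflection across y-axis: (x, y) -> (-x, y)
(2, -3) -> (-2, -3)

(-2, -3)


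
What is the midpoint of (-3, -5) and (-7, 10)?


Midpoint = ((-3+-7)/2, (-5+10)/2) = (-5, 2.5)

(-5, 2.5)


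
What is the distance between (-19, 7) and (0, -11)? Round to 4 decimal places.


d = sqrt((0--19)^2 + (-11-7)^2) = 26.1725

26.1725


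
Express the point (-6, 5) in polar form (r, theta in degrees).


r = sqrt((-6)^2 + 5^2) = 7.8102
theta = atan2(5, -6) = 140.1944 degrees

r = 7.8102, theta = 140.1944 degrees


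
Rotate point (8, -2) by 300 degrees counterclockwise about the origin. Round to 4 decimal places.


x' = 8*cos(300) - -2*sin(300) = 2.2679
y' = 8*sin(300) + -2*cos(300) = -7.9282

(2.2679, -7.9282)


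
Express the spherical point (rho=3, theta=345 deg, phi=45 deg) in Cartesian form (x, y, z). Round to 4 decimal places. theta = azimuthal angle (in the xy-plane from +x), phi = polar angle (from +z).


x = 3 * sin(45) * cos(345) = 2.049
y = 3 * sin(45) * sin(345) = -0.549
z = 3 * cos(45) = 2.1213

(2.049, -0.549, 2.1213)


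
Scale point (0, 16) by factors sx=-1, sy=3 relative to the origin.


Scaling: (x*sx, y*sy) = (0*-1, 16*3) = (0, 48)

(0, 48)


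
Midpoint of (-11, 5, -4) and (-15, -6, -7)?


Midpoint = ((-11+-15)/2, (5+-6)/2, (-4+-7)/2) = (-13, -0.5, -5.5)

(-13, -0.5, -5.5)


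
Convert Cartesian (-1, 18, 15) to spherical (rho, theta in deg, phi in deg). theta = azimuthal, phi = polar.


rho = sqrt((-1)^2 + 18^2 + 15^2) = 23.4521
theta = atan2(18, -1) = 93.1798 deg
phi = acos(15/23.4521) = 50.2378 deg

rho = 23.4521, theta = 93.1798 deg, phi = 50.2378 deg


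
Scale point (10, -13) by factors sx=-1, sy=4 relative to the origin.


Scaling: (x*sx, y*sy) = (10*-1, -13*4) = (-10, -52)

(-10, -52)


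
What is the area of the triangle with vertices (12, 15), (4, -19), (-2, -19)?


Area = |x1(y2-y3) + x2(y3-y1) + x3(y1-y2)| / 2
= |12*(-19--19) + 4*(-19-15) + -2*(15--19)| / 2
= 102

102


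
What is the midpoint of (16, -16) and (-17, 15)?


Midpoint = ((16+-17)/2, (-16+15)/2) = (-0.5, -0.5)

(-0.5, -0.5)


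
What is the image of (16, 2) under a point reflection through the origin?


Reflection through origin: (x, y) -> (-x, -y)
(16, 2) -> (-16, -2)

(-16, -2)


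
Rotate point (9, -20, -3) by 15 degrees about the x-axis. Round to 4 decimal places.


x' = 9
y' = -20*cos(15) - -3*sin(15) = -18.5421
z' = -20*sin(15) + -3*cos(15) = -8.0742

(9, -18.5421, -8.0742)


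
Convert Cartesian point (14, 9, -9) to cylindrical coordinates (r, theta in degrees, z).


r = sqrt(14^2 + 9^2) = 16.6433
theta = atan2(9, 14) = 32.7352 deg
z = -9

r = 16.6433, theta = 32.7352 deg, z = -9


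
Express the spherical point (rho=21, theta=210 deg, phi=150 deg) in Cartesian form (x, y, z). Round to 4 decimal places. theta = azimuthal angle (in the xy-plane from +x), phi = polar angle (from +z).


x = 21 * sin(150) * cos(210) = -9.0933
y = 21 * sin(150) * sin(210) = -5.25
z = 21 * cos(150) = -18.1865

(-9.0933, -5.25, -18.1865)


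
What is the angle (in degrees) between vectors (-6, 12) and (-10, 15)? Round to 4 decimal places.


dot = -6*-10 + 12*15 = 240
|u| = 13.4164, |v| = 18.0278
cos(angle) = 0.9923
angle = 7.125 degrees

7.125 degrees


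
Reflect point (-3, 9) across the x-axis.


Reflection across x-axis: (x, y) -> (x, -y)
(-3, 9) -> (-3, -9)

(-3, -9)


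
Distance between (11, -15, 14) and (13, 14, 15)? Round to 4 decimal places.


d = sqrt((13-11)^2 + (14--15)^2 + (15-14)^2) = 29.0861

29.0861


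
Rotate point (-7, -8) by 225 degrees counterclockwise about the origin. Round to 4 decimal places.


x' = -7*cos(225) - -8*sin(225) = -0.7071
y' = -7*sin(225) + -8*cos(225) = 10.6066

(-0.7071, 10.6066)


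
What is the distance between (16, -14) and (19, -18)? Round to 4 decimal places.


d = sqrt((19-16)^2 + (-18--14)^2) = 5

5


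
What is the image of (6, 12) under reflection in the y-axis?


Reflection across y-axis: (x, y) -> (-x, y)
(6, 12) -> (-6, 12)

(-6, 12)


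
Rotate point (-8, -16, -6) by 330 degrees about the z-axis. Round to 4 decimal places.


x' = -8*cos(330) - -16*sin(330) = -14.9282
y' = -8*sin(330) + -16*cos(330) = -9.8564
z' = -6

(-14.9282, -9.8564, -6)


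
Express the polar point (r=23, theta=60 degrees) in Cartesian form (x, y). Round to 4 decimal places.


x = 23 * cos(60) = 11.5
y = 23 * sin(60) = 19.9186

(11.5, 19.9186)


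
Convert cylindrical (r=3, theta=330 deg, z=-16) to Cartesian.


x = 3 * cos(330) = 2.5981
y = 3 * sin(330) = -1.5
z = -16

(2.5981, -1.5, -16)


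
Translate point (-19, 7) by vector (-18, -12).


Translation: (x+dx, y+dy) = (-19+-18, 7+-12) = (-37, -5)

(-37, -5)


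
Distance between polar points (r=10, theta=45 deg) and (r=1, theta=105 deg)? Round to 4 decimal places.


d = sqrt(r1^2 + r2^2 - 2*r1*r2*cos(t2-t1))
d = sqrt(10^2 + 1^2 - 2*10*1*cos(105-45)) = 9.5394

9.5394


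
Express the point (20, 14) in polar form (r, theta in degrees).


r = sqrt(20^2 + 14^2) = 24.4131
theta = atan2(14, 20) = 34.992 degrees

r = 24.4131, theta = 34.992 degrees


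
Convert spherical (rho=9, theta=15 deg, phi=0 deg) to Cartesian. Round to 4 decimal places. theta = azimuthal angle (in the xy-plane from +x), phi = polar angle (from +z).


x = 9 * sin(0) * cos(15) = 0
y = 9 * sin(0) * sin(15) = 0
z = 9 * cos(0) = 9

(0, 0, 9)


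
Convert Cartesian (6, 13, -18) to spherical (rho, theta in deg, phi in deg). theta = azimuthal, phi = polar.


rho = sqrt(6^2 + 13^2 + (-18)^2) = 23
theta = atan2(13, 6) = 65.2249 deg
phi = acos(-18/23) = 141.5 deg

rho = 23, theta = 65.2249 deg, phi = 141.5 deg


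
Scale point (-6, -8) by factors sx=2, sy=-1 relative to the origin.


Scaling: (x*sx, y*sy) = (-6*2, -8*-1) = (-12, 8)

(-12, 8)


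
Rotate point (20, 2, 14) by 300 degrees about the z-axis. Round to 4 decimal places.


x' = 20*cos(300) - 2*sin(300) = 11.7321
y' = 20*sin(300) + 2*cos(300) = -16.3205
z' = 14

(11.7321, -16.3205, 14)


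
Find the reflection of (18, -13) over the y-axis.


Reflection across y-axis: (x, y) -> (-x, y)
(18, -13) -> (-18, -13)

(-18, -13)


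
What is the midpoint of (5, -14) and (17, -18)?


Midpoint = ((5+17)/2, (-14+-18)/2) = (11, -16)

(11, -16)


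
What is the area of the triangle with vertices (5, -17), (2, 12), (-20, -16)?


Area = |x1(y2-y3) + x2(y3-y1) + x3(y1-y2)| / 2
= |5*(12--16) + 2*(-16--17) + -20*(-17-12)| / 2
= 361

361


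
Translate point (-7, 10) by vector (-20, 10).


Translation: (x+dx, y+dy) = (-7+-20, 10+10) = (-27, 20)

(-27, 20)


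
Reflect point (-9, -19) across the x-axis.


Reflection across x-axis: (x, y) -> (x, -y)
(-9, -19) -> (-9, 19)

(-9, 19)


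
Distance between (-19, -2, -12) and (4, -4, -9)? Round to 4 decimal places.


d = sqrt((4--19)^2 + (-4--2)^2 + (-9--12)^2) = 23.2809

23.2809


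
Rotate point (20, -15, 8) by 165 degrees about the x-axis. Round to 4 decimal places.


x' = 20
y' = -15*cos(165) - 8*sin(165) = 12.4183
z' = -15*sin(165) + 8*cos(165) = -11.6097

(20, 12.4183, -11.6097)


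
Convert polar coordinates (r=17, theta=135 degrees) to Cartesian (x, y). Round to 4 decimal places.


x = 17 * cos(135) = -12.0208
y = 17 * sin(135) = 12.0208

(-12.0208, 12.0208)


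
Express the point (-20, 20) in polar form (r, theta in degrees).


r = sqrt((-20)^2 + 20^2) = 28.2843
theta = atan2(20, -20) = 135 degrees

r = 28.2843, theta = 135 degrees


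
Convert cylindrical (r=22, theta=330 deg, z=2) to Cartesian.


x = 22 * cos(330) = 19.0526
y = 22 * sin(330) = -11
z = 2

(19.0526, -11, 2)


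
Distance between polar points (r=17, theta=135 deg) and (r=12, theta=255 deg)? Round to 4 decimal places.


d = sqrt(r1^2 + r2^2 - 2*r1*r2*cos(t2-t1))
d = sqrt(17^2 + 12^2 - 2*17*12*cos(255-135)) = 25.2389

25.2389


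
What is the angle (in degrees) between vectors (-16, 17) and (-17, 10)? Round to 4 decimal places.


dot = -16*-17 + 17*10 = 442
|u| = 23.3452, |v| = 19.7231
cos(angle) = 0.96
angle = 16.2702 degrees

16.2702 degrees


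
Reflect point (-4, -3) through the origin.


Reflection through origin: (x, y) -> (-x, -y)
(-4, -3) -> (4, 3)

(4, 3)


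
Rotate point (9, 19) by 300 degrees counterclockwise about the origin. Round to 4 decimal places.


x' = 9*cos(300) - 19*sin(300) = 20.9545
y' = 9*sin(300) + 19*cos(300) = 1.7058

(20.9545, 1.7058)


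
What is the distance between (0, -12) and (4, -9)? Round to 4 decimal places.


d = sqrt((4-0)^2 + (-9--12)^2) = 5

5


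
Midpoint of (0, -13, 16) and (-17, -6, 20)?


Midpoint = ((0+-17)/2, (-13+-6)/2, (16+20)/2) = (-8.5, -9.5, 18)

(-8.5, -9.5, 18)


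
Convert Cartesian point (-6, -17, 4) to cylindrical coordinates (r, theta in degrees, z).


r = sqrt((-6)^2 + (-17)^2) = 18.0278
theta = atan2(-17, -6) = 250.56 deg
z = 4

r = 18.0278, theta = 250.56 deg, z = 4


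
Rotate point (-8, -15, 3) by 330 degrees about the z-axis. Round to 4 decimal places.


x' = -8*cos(330) - -15*sin(330) = -14.4282
y' = -8*sin(330) + -15*cos(330) = -8.9904
z' = 3

(-14.4282, -8.9904, 3)


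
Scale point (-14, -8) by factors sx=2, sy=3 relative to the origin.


Scaling: (x*sx, y*sy) = (-14*2, -8*3) = (-28, -24)

(-28, -24)


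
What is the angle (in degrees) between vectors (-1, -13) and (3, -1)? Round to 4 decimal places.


dot = -1*3 + -13*-1 = 10
|u| = 13.0384, |v| = 3.1623
cos(angle) = 0.2425
angle = 75.9638 degrees

75.9638 degrees


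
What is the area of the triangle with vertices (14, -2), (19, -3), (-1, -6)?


Area = |x1(y2-y3) + x2(y3-y1) + x3(y1-y2)| / 2
= |14*(-3--6) + 19*(-6--2) + -1*(-2--3)| / 2
= 17.5

17.5


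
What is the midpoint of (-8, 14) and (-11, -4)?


Midpoint = ((-8+-11)/2, (14+-4)/2) = (-9.5, 5)

(-9.5, 5)


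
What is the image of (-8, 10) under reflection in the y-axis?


Reflection across y-axis: (x, y) -> (-x, y)
(-8, 10) -> (8, 10)

(8, 10)


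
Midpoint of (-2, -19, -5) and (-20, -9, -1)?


Midpoint = ((-2+-20)/2, (-19+-9)/2, (-5+-1)/2) = (-11, -14, -3)

(-11, -14, -3)


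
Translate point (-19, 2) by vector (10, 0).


Translation: (x+dx, y+dy) = (-19+10, 2+0) = (-9, 2)

(-9, 2)


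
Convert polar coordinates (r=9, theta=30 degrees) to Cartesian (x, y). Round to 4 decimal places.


x = 9 * cos(30) = 7.7942
y = 9 * sin(30) = 4.5

(7.7942, 4.5)


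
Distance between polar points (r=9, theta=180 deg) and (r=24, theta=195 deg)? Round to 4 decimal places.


d = sqrt(r1^2 + r2^2 - 2*r1*r2*cos(t2-t1))
d = sqrt(9^2 + 24^2 - 2*9*24*cos(195-180)) = 15.4829

15.4829


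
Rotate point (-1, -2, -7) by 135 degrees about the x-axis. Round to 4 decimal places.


x' = -1
y' = -2*cos(135) - -7*sin(135) = 6.364
z' = -2*sin(135) + -7*cos(135) = 3.5355

(-1, 6.364, 3.5355)


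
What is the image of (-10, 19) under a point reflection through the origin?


Reflection through origin: (x, y) -> (-x, -y)
(-10, 19) -> (10, -19)

(10, -19)


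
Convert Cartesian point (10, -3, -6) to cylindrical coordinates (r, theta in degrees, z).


r = sqrt(10^2 + (-3)^2) = 10.4403
theta = atan2(-3, 10) = 343.3008 deg
z = -6

r = 10.4403, theta = 343.3008 deg, z = -6


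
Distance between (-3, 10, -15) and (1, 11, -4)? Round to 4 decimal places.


d = sqrt((1--3)^2 + (11-10)^2 + (-4--15)^2) = 11.7473

11.7473


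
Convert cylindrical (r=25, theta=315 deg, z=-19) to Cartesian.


x = 25 * cos(315) = 17.6777
y = 25 * sin(315) = -17.6777
z = -19

(17.6777, -17.6777, -19)


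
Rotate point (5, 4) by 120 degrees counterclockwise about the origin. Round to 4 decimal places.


x' = 5*cos(120) - 4*sin(120) = -5.9641
y' = 5*sin(120) + 4*cos(120) = 2.3301

(-5.9641, 2.3301)


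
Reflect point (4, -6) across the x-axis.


Reflection across x-axis: (x, y) -> (x, -y)
(4, -6) -> (4, 6)

(4, 6)


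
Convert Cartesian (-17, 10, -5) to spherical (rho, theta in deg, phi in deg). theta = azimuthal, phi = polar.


rho = sqrt((-17)^2 + 10^2 + (-5)^2) = 20.347
theta = atan2(10, -17) = 149.5345 deg
phi = acos(-5/20.347) = 104.2254 deg

rho = 20.347, theta = 149.5345 deg, phi = 104.2254 deg


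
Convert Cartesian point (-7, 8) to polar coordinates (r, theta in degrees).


r = sqrt((-7)^2 + 8^2) = 10.6301
theta = atan2(8, -7) = 131.1859 degrees

r = 10.6301, theta = 131.1859 degrees


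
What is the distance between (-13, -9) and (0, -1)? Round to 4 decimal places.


d = sqrt((0--13)^2 + (-1--9)^2) = 15.2643

15.2643


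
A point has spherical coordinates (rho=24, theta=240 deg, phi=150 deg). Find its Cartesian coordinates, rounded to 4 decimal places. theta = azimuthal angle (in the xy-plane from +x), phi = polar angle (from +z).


x = 24 * sin(150) * cos(240) = -6
y = 24 * sin(150) * sin(240) = -10.3923
z = 24 * cos(150) = -20.7846

(-6, -10.3923, -20.7846)


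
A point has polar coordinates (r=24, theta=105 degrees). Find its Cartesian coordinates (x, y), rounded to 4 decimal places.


x = 24 * cos(105) = -6.2117
y = 24 * sin(105) = 23.1822

(-6.2117, 23.1822)


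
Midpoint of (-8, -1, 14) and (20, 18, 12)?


Midpoint = ((-8+20)/2, (-1+18)/2, (14+12)/2) = (6, 8.5, 13)

(6, 8.5, 13)


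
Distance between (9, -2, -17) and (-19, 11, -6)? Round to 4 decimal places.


d = sqrt((-19-9)^2 + (11--2)^2 + (-6--17)^2) = 32.7719

32.7719


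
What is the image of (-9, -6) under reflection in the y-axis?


Reflection across y-axis: (x, y) -> (-x, y)
(-9, -6) -> (9, -6)

(9, -6)


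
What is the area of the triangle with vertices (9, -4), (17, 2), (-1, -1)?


Area = |x1(y2-y3) + x2(y3-y1) + x3(y1-y2)| / 2
= |9*(2--1) + 17*(-1--4) + -1*(-4-2)| / 2
= 42

42


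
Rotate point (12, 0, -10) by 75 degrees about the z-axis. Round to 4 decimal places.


x' = 12*cos(75) - 0*sin(75) = 3.1058
y' = 12*sin(75) + 0*cos(75) = 11.5911
z' = -10

(3.1058, 11.5911, -10)


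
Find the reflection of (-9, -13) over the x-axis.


Reflection across x-axis: (x, y) -> (x, -y)
(-9, -13) -> (-9, 13)

(-9, 13)


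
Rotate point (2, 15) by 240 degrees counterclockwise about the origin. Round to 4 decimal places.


x' = 2*cos(240) - 15*sin(240) = 11.9904
y' = 2*sin(240) + 15*cos(240) = -9.2321

(11.9904, -9.2321)


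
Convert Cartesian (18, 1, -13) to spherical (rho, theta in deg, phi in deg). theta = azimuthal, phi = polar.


rho = sqrt(18^2 + 1^2 + (-13)^2) = 22.2261
theta = atan2(1, 18) = 3.1798 deg
phi = acos(-13/22.2261) = 125.7958 deg

rho = 22.2261, theta = 3.1798 deg, phi = 125.7958 deg


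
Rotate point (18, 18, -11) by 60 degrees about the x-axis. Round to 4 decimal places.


x' = 18
y' = 18*cos(60) - -11*sin(60) = 18.5263
z' = 18*sin(60) + -11*cos(60) = 10.0885

(18, 18.5263, 10.0885)


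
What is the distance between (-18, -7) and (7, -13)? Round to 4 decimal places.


d = sqrt((7--18)^2 + (-13--7)^2) = 25.7099

25.7099


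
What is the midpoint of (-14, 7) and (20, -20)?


Midpoint = ((-14+20)/2, (7+-20)/2) = (3, -6.5)

(3, -6.5)


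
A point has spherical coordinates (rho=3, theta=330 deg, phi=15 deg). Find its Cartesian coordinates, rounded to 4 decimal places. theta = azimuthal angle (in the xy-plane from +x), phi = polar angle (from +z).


x = 3 * sin(15) * cos(330) = 0.6724
y = 3 * sin(15) * sin(330) = -0.3882
z = 3 * cos(15) = 2.8978

(0.6724, -0.3882, 2.8978)


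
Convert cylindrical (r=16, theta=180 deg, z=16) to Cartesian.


x = 16 * cos(180) = -16
y = 16 * sin(180) = 0
z = 16

(-16, 0, 16)


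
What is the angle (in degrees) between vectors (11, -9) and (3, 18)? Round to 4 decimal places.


dot = 11*3 + -9*18 = -129
|u| = 14.2127, |v| = 18.2483
cos(angle) = -0.4974
angle = 119.8271 degrees

119.8271 degrees


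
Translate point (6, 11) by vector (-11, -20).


Translation: (x+dx, y+dy) = (6+-11, 11+-20) = (-5, -9)

(-5, -9)


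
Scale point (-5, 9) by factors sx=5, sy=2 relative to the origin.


Scaling: (x*sx, y*sy) = (-5*5, 9*2) = (-25, 18)

(-25, 18)


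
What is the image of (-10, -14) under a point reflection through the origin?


Reflection through origin: (x, y) -> (-x, -y)
(-10, -14) -> (10, 14)

(10, 14)


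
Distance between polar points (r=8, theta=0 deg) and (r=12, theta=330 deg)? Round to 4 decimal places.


d = sqrt(r1^2 + r2^2 - 2*r1*r2*cos(t2-t1))
d = sqrt(8^2 + 12^2 - 2*8*12*cos(330-0)) = 6.4593

6.4593


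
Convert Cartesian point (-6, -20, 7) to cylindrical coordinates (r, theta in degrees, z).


r = sqrt((-6)^2 + (-20)^2) = 20.8806
theta = atan2(-20, -6) = 253.3008 deg
z = 7

r = 20.8806, theta = 253.3008 deg, z = 7


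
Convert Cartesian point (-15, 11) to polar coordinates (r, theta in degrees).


r = sqrt((-15)^2 + 11^2) = 18.6011
theta = atan2(11, -15) = 143.7462 degrees

r = 18.6011, theta = 143.7462 degrees


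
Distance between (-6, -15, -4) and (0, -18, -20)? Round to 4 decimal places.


d = sqrt((0--6)^2 + (-18--15)^2 + (-20--4)^2) = 17.3494

17.3494


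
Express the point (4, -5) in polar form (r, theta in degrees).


r = sqrt(4^2 + (-5)^2) = 6.4031
theta = atan2(-5, 4) = 308.6598 degrees

r = 6.4031, theta = 308.6598 degrees


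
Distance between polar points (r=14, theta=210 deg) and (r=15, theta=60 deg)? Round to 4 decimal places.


d = sqrt(r1^2 + r2^2 - 2*r1*r2*cos(t2-t1))
d = sqrt(14^2 + 15^2 - 2*14*15*cos(60-210)) = 28.013

28.013


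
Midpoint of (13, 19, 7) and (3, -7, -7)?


Midpoint = ((13+3)/2, (19+-7)/2, (7+-7)/2) = (8, 6, 0)

(8, 6, 0)


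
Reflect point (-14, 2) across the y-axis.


Reflection across y-axis: (x, y) -> (-x, y)
(-14, 2) -> (14, 2)

(14, 2)


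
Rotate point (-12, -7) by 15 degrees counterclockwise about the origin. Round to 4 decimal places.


x' = -12*cos(15) - -7*sin(15) = -9.7794
y' = -12*sin(15) + -7*cos(15) = -9.8673

(-9.7794, -9.8673)


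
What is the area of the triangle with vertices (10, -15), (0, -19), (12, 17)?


Area = |x1(y2-y3) + x2(y3-y1) + x3(y1-y2)| / 2
= |10*(-19-17) + 0*(17--15) + 12*(-15--19)| / 2
= 156

156


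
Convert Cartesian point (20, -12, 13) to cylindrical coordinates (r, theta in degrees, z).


r = sqrt(20^2 + (-12)^2) = 23.3238
theta = atan2(-12, 20) = 329.0362 deg
z = 13

r = 23.3238, theta = 329.0362 deg, z = 13


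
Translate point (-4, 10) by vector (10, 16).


Translation: (x+dx, y+dy) = (-4+10, 10+16) = (6, 26)

(6, 26)


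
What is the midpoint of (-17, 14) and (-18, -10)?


Midpoint = ((-17+-18)/2, (14+-10)/2) = (-17.5, 2)

(-17.5, 2)


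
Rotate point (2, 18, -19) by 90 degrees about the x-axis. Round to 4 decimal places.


x' = 2
y' = 18*cos(90) - -19*sin(90) = 19
z' = 18*sin(90) + -19*cos(90) = 18

(2, 19, 18)


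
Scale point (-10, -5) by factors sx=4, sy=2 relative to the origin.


Scaling: (x*sx, y*sy) = (-10*4, -5*2) = (-40, -10)

(-40, -10)


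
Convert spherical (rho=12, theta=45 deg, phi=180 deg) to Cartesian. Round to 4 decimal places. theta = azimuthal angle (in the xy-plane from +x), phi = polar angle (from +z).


x = 12 * sin(180) * cos(45) = 0
y = 12 * sin(180) * sin(45) = 0
z = 12 * cos(180) = -12

(0, 0, -12)


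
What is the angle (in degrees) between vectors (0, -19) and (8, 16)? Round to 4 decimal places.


dot = 0*8 + -19*16 = -304
|u| = 19, |v| = 17.8885
cos(angle) = -0.8944
angle = 153.4349 degrees

153.4349 degrees


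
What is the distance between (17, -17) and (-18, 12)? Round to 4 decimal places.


d = sqrt((-18-17)^2 + (12--17)^2) = 45.4533

45.4533


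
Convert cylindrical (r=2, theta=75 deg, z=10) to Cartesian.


x = 2 * cos(75) = 0.5176
y = 2 * sin(75) = 1.9319
z = 10

(0.5176, 1.9319, 10)


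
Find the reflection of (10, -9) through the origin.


Reflection through origin: (x, y) -> (-x, -y)
(10, -9) -> (-10, 9)

(-10, 9)


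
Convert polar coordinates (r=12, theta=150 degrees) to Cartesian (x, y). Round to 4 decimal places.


x = 12 * cos(150) = -10.3923
y = 12 * sin(150) = 6

(-10.3923, 6)


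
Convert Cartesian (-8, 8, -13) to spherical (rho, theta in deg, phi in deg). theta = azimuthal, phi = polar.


rho = sqrt((-8)^2 + 8^2 + (-13)^2) = 17.2337
theta = atan2(8, -8) = 135 deg
phi = acos(-13/17.2337) = 138.9674 deg

rho = 17.2337, theta = 135 deg, phi = 138.9674 deg


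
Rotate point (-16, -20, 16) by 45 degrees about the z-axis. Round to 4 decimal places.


x' = -16*cos(45) - -20*sin(45) = 2.8284
y' = -16*sin(45) + -20*cos(45) = -25.4558
z' = 16

(2.8284, -25.4558, 16)


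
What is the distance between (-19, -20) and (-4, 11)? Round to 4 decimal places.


d = sqrt((-4--19)^2 + (11--20)^2) = 34.4384

34.4384


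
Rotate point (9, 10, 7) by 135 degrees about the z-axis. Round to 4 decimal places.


x' = 9*cos(135) - 10*sin(135) = -13.435
y' = 9*sin(135) + 10*cos(135) = -0.7071
z' = 7

(-13.435, -0.7071, 7)


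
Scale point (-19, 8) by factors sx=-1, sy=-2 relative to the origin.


Scaling: (x*sx, y*sy) = (-19*-1, 8*-2) = (19, -16)

(19, -16)


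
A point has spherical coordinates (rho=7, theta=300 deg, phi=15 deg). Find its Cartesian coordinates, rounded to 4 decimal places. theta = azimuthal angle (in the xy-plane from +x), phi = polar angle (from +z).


x = 7 * sin(15) * cos(300) = 0.9059
y = 7 * sin(15) * sin(300) = -1.569
z = 7 * cos(15) = 6.7615

(0.9059, -1.569, 6.7615)


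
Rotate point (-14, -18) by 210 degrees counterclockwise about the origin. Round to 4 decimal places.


x' = -14*cos(210) - -18*sin(210) = 3.1244
y' = -14*sin(210) + -18*cos(210) = 22.5885

(3.1244, 22.5885)


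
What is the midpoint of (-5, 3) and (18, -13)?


Midpoint = ((-5+18)/2, (3+-13)/2) = (6.5, -5)

(6.5, -5)


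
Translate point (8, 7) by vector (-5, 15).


Translation: (x+dx, y+dy) = (8+-5, 7+15) = (3, 22)

(3, 22)


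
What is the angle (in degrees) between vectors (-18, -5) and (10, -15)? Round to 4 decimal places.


dot = -18*10 + -5*-15 = -105
|u| = 18.6815, |v| = 18.0278
cos(angle) = -0.3118
angle = 108.166 degrees

108.166 degrees


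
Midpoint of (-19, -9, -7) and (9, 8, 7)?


Midpoint = ((-19+9)/2, (-9+8)/2, (-7+7)/2) = (-5, -0.5, 0)

(-5, -0.5, 0)


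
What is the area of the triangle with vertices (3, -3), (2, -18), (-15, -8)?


Area = |x1(y2-y3) + x2(y3-y1) + x3(y1-y2)| / 2
= |3*(-18--8) + 2*(-8--3) + -15*(-3--18)| / 2
= 132.5

132.5


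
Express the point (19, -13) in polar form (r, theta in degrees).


r = sqrt(19^2 + (-13)^2) = 23.0217
theta = atan2(-13, 19) = 325.6197 degrees

r = 23.0217, theta = 325.6197 degrees


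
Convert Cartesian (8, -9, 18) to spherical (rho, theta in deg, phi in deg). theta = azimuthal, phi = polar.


rho = sqrt(8^2 + (-9)^2 + 18^2) = 21.6564
theta = atan2(-9, 8) = 311.6335 deg
phi = acos(18/21.6564) = 33.7816 deg

rho = 21.6564, theta = 311.6335 deg, phi = 33.7816 deg


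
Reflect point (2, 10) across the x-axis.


Reflection across x-axis: (x, y) -> (x, -y)
(2, 10) -> (2, -10)

(2, -10)


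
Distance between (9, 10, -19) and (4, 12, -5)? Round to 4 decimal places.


d = sqrt((4-9)^2 + (12-10)^2 + (-5--19)^2) = 15

15


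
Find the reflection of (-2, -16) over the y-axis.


Reflection across y-axis: (x, y) -> (-x, y)
(-2, -16) -> (2, -16)

(2, -16)


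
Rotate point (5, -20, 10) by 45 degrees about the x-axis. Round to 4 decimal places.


x' = 5
y' = -20*cos(45) - 10*sin(45) = -21.2132
z' = -20*sin(45) + 10*cos(45) = -7.0711

(5, -21.2132, -7.0711)


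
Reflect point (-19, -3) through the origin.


Reflection through origin: (x, y) -> (-x, -y)
(-19, -3) -> (19, 3)

(19, 3)


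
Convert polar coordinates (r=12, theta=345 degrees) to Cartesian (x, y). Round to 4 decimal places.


x = 12 * cos(345) = 11.5911
y = 12 * sin(345) = -3.1058

(11.5911, -3.1058)


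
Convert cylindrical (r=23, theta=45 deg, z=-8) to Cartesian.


x = 23 * cos(45) = 16.2635
y = 23 * sin(45) = 16.2635
z = -8

(16.2635, 16.2635, -8)


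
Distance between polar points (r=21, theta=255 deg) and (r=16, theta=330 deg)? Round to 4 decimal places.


d = sqrt(r1^2 + r2^2 - 2*r1*r2*cos(t2-t1))
d = sqrt(21^2 + 16^2 - 2*21*16*cos(330-255)) = 22.8708

22.8708


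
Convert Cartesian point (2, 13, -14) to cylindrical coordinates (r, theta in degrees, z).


r = sqrt(2^2 + 13^2) = 13.1529
theta = atan2(13, 2) = 81.2538 deg
z = -14

r = 13.1529, theta = 81.2538 deg, z = -14


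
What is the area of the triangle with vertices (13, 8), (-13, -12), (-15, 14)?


Area = |x1(y2-y3) + x2(y3-y1) + x3(y1-y2)| / 2
= |13*(-12-14) + -13*(14-8) + -15*(8--12)| / 2
= 358

358


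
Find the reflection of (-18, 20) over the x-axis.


Reflection across x-axis: (x, y) -> (x, -y)
(-18, 20) -> (-18, -20)

(-18, -20)


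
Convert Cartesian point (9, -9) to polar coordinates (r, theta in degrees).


r = sqrt(9^2 + (-9)^2) = 12.7279
theta = atan2(-9, 9) = 315 degrees

r = 12.7279, theta = 315 degrees


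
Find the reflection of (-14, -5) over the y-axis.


Reflection across y-axis: (x, y) -> (-x, y)
(-14, -5) -> (14, -5)

(14, -5)


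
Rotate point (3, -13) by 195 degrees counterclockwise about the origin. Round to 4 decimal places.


x' = 3*cos(195) - -13*sin(195) = -6.2624
y' = 3*sin(195) + -13*cos(195) = 11.7806

(-6.2624, 11.7806)


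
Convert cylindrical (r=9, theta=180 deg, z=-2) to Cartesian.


x = 9 * cos(180) = -9
y = 9 * sin(180) = 0
z = -2

(-9, 0, -2)


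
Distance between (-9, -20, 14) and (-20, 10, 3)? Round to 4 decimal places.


d = sqrt((-20--9)^2 + (10--20)^2 + (3-14)^2) = 33.7935

33.7935


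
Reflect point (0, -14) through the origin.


Reflection through origin: (x, y) -> (-x, -y)
(0, -14) -> (0, 14)

(0, 14)


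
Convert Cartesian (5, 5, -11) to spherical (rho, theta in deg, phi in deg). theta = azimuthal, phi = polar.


rho = sqrt(5^2 + 5^2 + (-11)^2) = 13.0767
theta = atan2(5, 5) = 45 deg
phi = acos(-11/13.0767) = 147.2661 deg

rho = 13.0767, theta = 45 deg, phi = 147.2661 deg


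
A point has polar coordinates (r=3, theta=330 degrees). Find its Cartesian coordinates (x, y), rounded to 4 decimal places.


x = 3 * cos(330) = 2.5981
y = 3 * sin(330) = -1.5

(2.5981, -1.5)


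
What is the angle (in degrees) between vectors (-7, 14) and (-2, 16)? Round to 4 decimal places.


dot = -7*-2 + 14*16 = 238
|u| = 15.6525, |v| = 16.1245
cos(angle) = 0.943
angle = 19.44 degrees

19.44 degrees


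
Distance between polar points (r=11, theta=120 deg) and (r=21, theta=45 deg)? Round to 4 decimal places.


d = sqrt(r1^2 + r2^2 - 2*r1*r2*cos(t2-t1))
d = sqrt(11^2 + 21^2 - 2*11*21*cos(45-120)) = 21.0339

21.0339


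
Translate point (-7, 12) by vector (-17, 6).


Translation: (x+dx, y+dy) = (-7+-17, 12+6) = (-24, 18)

(-24, 18)


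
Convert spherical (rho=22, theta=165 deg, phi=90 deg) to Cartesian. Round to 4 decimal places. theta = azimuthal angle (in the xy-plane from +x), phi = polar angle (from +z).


x = 22 * sin(90) * cos(165) = -21.2504
y = 22 * sin(90) * sin(165) = 5.694
z = 22 * cos(90) = 0

(-21.2504, 5.694, 0)


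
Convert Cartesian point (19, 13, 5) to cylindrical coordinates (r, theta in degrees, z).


r = sqrt(19^2 + 13^2) = 23.0217
theta = atan2(13, 19) = 34.3803 deg
z = 5

r = 23.0217, theta = 34.3803 deg, z = 5


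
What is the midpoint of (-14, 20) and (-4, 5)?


Midpoint = ((-14+-4)/2, (20+5)/2) = (-9, 12.5)

(-9, 12.5)


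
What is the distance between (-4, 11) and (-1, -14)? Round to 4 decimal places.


d = sqrt((-1--4)^2 + (-14-11)^2) = 25.1794

25.1794


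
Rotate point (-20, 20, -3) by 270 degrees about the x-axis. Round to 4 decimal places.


x' = -20
y' = 20*cos(270) - -3*sin(270) = -3
z' = 20*sin(270) + -3*cos(270) = -20

(-20, -3, -20)


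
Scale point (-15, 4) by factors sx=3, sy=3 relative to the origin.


Scaling: (x*sx, y*sy) = (-15*3, 4*3) = (-45, 12)

(-45, 12)


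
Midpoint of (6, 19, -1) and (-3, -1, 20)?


Midpoint = ((6+-3)/2, (19+-1)/2, (-1+20)/2) = (1.5, 9, 9.5)

(1.5, 9, 9.5)


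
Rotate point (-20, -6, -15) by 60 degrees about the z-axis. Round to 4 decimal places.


x' = -20*cos(60) - -6*sin(60) = -4.8038
y' = -20*sin(60) + -6*cos(60) = -20.3205
z' = -15

(-4.8038, -20.3205, -15)


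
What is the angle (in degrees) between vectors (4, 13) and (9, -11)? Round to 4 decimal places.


dot = 4*9 + 13*-11 = -107
|u| = 13.6015, |v| = 14.2127
cos(angle) = -0.5535
angle = 123.6079 degrees

123.6079 degrees


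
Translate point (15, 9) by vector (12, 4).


Translation: (x+dx, y+dy) = (15+12, 9+4) = (27, 13)

(27, 13)


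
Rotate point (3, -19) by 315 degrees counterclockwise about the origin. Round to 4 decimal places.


x' = 3*cos(315) - -19*sin(315) = -11.3137
y' = 3*sin(315) + -19*cos(315) = -15.5563

(-11.3137, -15.5563)


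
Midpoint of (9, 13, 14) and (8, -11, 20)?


Midpoint = ((9+8)/2, (13+-11)/2, (14+20)/2) = (8.5, 1, 17)

(8.5, 1, 17)


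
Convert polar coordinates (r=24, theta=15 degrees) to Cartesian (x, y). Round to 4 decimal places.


x = 24 * cos(15) = 23.1822
y = 24 * sin(15) = 6.2117

(23.1822, 6.2117)


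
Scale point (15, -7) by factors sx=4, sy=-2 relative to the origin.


Scaling: (x*sx, y*sy) = (15*4, -7*-2) = (60, 14)

(60, 14)


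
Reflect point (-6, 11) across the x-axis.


Reflection across x-axis: (x, y) -> (x, -y)
(-6, 11) -> (-6, -11)

(-6, -11)


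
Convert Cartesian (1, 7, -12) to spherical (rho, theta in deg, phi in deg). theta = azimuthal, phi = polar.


rho = sqrt(1^2 + 7^2 + (-12)^2) = 13.9284
theta = atan2(7, 1) = 81.8699 deg
phi = acos(-12/13.9284) = 149.491 deg

rho = 13.9284, theta = 81.8699 deg, phi = 149.491 deg


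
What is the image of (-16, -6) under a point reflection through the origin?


Reflection through origin: (x, y) -> (-x, -y)
(-16, -6) -> (16, 6)

(16, 6)


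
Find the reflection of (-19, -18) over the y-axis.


Reflection across y-axis: (x, y) -> (-x, y)
(-19, -18) -> (19, -18)

(19, -18)


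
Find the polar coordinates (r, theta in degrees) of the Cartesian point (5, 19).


r = sqrt(5^2 + 19^2) = 19.6469
theta = atan2(19, 5) = 75.2564 degrees

r = 19.6469, theta = 75.2564 degrees


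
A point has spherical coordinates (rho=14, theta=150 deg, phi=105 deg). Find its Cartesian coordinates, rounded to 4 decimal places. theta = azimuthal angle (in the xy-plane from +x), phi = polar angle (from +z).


x = 14 * sin(105) * cos(150) = -11.7112
y = 14 * sin(105) * sin(150) = 6.7615
z = 14 * cos(105) = -3.6235

(-11.7112, 6.7615, -3.6235)


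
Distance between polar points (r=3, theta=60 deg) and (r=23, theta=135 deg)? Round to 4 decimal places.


d = sqrt(r1^2 + r2^2 - 2*r1*r2*cos(t2-t1))
d = sqrt(3^2 + 23^2 - 2*3*23*cos(135-60)) = 22.4117

22.4117


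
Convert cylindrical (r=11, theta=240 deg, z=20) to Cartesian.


x = 11 * cos(240) = -5.5
y = 11 * sin(240) = -9.5263
z = 20

(-5.5, -9.5263, 20)


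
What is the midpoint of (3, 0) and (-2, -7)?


Midpoint = ((3+-2)/2, (0+-7)/2) = (0.5, -3.5)

(0.5, -3.5)


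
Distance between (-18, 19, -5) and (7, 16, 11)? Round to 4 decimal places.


d = sqrt((7--18)^2 + (16-19)^2 + (11--5)^2) = 29.8329

29.8329


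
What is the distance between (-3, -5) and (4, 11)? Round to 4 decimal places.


d = sqrt((4--3)^2 + (11--5)^2) = 17.4642

17.4642


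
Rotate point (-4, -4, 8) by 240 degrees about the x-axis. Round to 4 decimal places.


x' = -4
y' = -4*cos(240) - 8*sin(240) = 8.9282
z' = -4*sin(240) + 8*cos(240) = -0.5359

(-4, 8.9282, -0.5359)


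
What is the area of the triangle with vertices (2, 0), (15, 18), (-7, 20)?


Area = |x1(y2-y3) + x2(y3-y1) + x3(y1-y2)| / 2
= |2*(18-20) + 15*(20-0) + -7*(0-18)| / 2
= 211

211


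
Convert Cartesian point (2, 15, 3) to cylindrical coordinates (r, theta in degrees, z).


r = sqrt(2^2 + 15^2) = 15.1327
theta = atan2(15, 2) = 82.4054 deg
z = 3

r = 15.1327, theta = 82.4054 deg, z = 3


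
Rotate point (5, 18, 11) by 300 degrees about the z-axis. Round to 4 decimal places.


x' = 5*cos(300) - 18*sin(300) = 18.0885
y' = 5*sin(300) + 18*cos(300) = 4.6699
z' = 11

(18.0885, 4.6699, 11)


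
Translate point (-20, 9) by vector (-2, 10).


Translation: (x+dx, y+dy) = (-20+-2, 9+10) = (-22, 19)

(-22, 19)


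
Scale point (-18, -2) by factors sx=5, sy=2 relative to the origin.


Scaling: (x*sx, y*sy) = (-18*5, -2*2) = (-90, -4)

(-90, -4)


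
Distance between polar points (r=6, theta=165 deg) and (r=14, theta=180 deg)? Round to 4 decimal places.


d = sqrt(r1^2 + r2^2 - 2*r1*r2*cos(t2-t1))
d = sqrt(6^2 + 14^2 - 2*6*14*cos(180-165)) = 8.3501

8.3501


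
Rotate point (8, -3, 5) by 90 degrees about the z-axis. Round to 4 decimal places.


x' = 8*cos(90) - -3*sin(90) = 3
y' = 8*sin(90) + -3*cos(90) = 8
z' = 5

(3, 8, 5)


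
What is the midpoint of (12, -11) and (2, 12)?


Midpoint = ((12+2)/2, (-11+12)/2) = (7, 0.5)

(7, 0.5)


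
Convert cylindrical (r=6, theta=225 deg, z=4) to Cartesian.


x = 6 * cos(225) = -4.2426
y = 6 * sin(225) = -4.2426
z = 4

(-4.2426, -4.2426, 4)


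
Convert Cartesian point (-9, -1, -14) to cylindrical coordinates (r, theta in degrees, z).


r = sqrt((-9)^2 + (-1)^2) = 9.0554
theta = atan2(-1, -9) = 186.3402 deg
z = -14

r = 9.0554, theta = 186.3402 deg, z = -14


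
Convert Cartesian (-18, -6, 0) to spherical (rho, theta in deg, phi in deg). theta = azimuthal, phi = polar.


rho = sqrt((-18)^2 + (-6)^2 + 0^2) = 18.9737
theta = atan2(-6, -18) = 198.4349 deg
phi = acos(0/18.9737) = 90 deg

rho = 18.9737, theta = 198.4349 deg, phi = 90 deg


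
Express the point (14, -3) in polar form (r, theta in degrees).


r = sqrt(14^2 + (-3)^2) = 14.3178
theta = atan2(-3, 14) = 347.9052 degrees

r = 14.3178, theta = 347.9052 degrees


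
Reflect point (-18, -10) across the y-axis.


Reflection across y-axis: (x, y) -> (-x, y)
(-18, -10) -> (18, -10)

(18, -10)


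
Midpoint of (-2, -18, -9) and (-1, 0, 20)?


Midpoint = ((-2+-1)/2, (-18+0)/2, (-9+20)/2) = (-1.5, -9, 5.5)

(-1.5, -9, 5.5)


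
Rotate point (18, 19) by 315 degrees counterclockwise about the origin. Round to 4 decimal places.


x' = 18*cos(315) - 19*sin(315) = 26.163
y' = 18*sin(315) + 19*cos(315) = 0.7071

(26.163, 0.7071)


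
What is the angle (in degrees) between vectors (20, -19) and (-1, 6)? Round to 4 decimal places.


dot = 20*-1 + -19*6 = -134
|u| = 27.5862, |v| = 6.0828
cos(angle) = -0.7986
angle = 142.9935 degrees

142.9935 degrees


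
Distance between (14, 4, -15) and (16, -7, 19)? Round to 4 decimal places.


d = sqrt((16-14)^2 + (-7-4)^2 + (19--15)^2) = 35.7911

35.7911


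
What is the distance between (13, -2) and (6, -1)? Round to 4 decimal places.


d = sqrt((6-13)^2 + (-1--2)^2) = 7.0711

7.0711


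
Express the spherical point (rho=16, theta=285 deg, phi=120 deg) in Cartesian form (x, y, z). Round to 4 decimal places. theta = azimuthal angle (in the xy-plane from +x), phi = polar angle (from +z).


x = 16 * sin(120) * cos(285) = 3.5863
y = 16 * sin(120) * sin(285) = -13.3843
z = 16 * cos(120) = -8

(3.5863, -13.3843, -8)


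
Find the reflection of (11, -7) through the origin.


Reflection through origin: (x, y) -> (-x, -y)
(11, -7) -> (-11, 7)

(-11, 7)


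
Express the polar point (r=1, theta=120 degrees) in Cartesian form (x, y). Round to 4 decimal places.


x = 1 * cos(120) = -0.5
y = 1 * sin(120) = 0.866

(-0.5, 0.866)


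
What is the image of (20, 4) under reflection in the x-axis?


Reflection across x-axis: (x, y) -> (x, -y)
(20, 4) -> (20, -4)

(20, -4)


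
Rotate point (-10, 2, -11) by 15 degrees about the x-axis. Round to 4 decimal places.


x' = -10
y' = 2*cos(15) - -11*sin(15) = 4.7789
z' = 2*sin(15) + -11*cos(15) = -10.1075

(-10, 4.7789, -10.1075)


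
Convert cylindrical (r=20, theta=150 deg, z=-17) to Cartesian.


x = 20 * cos(150) = -17.3205
y = 20 * sin(150) = 10
z = -17

(-17.3205, 10, -17)


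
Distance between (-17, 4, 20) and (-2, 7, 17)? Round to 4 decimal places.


d = sqrt((-2--17)^2 + (7-4)^2 + (17-20)^2) = 15.5885

15.5885


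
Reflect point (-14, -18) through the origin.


Reflection through origin: (x, y) -> (-x, -y)
(-14, -18) -> (14, 18)

(14, 18)


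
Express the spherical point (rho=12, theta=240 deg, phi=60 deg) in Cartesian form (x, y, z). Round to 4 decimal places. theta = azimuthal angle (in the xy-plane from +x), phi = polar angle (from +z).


x = 12 * sin(60) * cos(240) = -5.1962
y = 12 * sin(60) * sin(240) = -9
z = 12 * cos(60) = 6

(-5.1962, -9, 6)
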